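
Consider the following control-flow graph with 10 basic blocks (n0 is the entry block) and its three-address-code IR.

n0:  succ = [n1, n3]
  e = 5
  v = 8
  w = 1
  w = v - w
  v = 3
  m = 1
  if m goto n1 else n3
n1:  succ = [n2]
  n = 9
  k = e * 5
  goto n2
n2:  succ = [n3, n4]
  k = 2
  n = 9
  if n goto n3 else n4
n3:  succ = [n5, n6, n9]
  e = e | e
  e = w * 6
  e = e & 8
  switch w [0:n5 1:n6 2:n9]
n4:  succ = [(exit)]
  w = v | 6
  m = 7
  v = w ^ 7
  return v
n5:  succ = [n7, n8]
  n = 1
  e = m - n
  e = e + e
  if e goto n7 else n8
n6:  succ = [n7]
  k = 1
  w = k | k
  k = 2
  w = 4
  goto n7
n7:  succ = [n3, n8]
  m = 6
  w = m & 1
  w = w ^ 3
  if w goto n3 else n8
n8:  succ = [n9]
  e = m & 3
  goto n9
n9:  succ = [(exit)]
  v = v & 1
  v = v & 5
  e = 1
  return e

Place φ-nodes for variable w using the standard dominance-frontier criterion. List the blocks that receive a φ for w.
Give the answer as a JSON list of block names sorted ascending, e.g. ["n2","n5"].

idom tree: n1←n0 n2←n1 n3←n0 n4←n2 n5←n3 n6←n3 n7←n3 n8←n3 n9←n3
Dom∩ at merges:
  n3: preds {n0,n2,n7}: {n0} ∩ {n0,n1,n2} ∩ {n0,n3,n7} = {n0}; idom=n0
  n7: preds {n5,n6}: {n0,n3,n5} ∩ {n0,n3,n6} = {n0,n3}; idom=n3
  n8: preds {n5,n7}: {n0,n3,n5} ∩ {n0,n3,n7} = {n0,n3}; idom=n3
  n9: preds {n3,n8}: {n0,n3} ∩ {n0,n3,n8} = {n0,n3}; idom=n3

DF walk-up:
  n3←n0: walk · to n0
  n3←n2: walk n2→n1 to n0
  n3←n7: walk n7→n3 to n0
  n7←n5: walk n5 to n3
  n7←n6: walk n6 to n3
  n8←n5: walk n5 to n3
  n8←n7: walk n7 to n3
  n9←n3: walk · to n3
  n9←n8: walk n8 to n3
  n0: DF=∅
  n1: DF={n3}
  n2: DF={n3}
  n3: DF={n3}
  n4: DF=∅
  n5: DF={n7,n8}
  n6: DF={n7}
  n7: DF={n3,n8}
  n8: DF={n9}
  n9: DF=∅

φ for w: defs {n0,n4,n6,n7}
  DF⁺ = {n3,n7,n8,n9}

Answer: ["n3", "n7", "n8", "n9"]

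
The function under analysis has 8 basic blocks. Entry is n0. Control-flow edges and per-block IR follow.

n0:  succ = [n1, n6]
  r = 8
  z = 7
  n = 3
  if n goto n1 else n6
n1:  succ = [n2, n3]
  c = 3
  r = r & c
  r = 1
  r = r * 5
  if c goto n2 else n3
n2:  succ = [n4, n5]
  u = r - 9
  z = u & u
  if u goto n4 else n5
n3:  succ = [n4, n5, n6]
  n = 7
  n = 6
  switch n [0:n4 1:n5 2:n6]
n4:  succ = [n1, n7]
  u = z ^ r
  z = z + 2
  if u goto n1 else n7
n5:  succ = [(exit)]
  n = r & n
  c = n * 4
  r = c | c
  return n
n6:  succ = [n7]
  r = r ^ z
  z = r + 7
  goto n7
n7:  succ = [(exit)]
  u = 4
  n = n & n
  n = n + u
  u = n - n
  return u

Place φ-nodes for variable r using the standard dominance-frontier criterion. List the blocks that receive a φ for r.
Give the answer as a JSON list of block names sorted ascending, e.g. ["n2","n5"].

idom tree: n1←n0 n2←n1 n3←n1 n4←n1 n5←n1 n6←n0 n7←n0
Join-block Dom:
  n1: preds {n0,n4}: {n0} ∩ {n0,n1,n4} = {n0}; idom=n0
  n4: preds {n2,n3}: {n0,n1,n2} ∩ {n0,n1,n3} = {n0,n1}; idom=n1
  n5: preds {n2,n3}: {n0,n1,n2} ∩ {n0,n1,n3} = {n0,n1}; idom=n1
  n6: preds {n0,n3}: {n0} ∩ {n0,n1,n3} = {n0}; idom=n0
  n7: preds {n4,n6}: {n0,n1,n4} ∩ {n0,n6} = {n0}; idom=n0

DF derivation:
  join n1 pred n0: · stop@n0
  join n1 pred n4: n4→n1 stop@n0
  join n4 pred n2: n2 stop@n1
  join n4 pred n3: n3 stop@n1
  join n5 pred n2: n2 stop@n1
  join n5 pred n3: n3 stop@n1
  join n6 pred n0: · stop@n0
  join n6 pred n3: n3→n1 stop@n0
  join n7 pred n4: n4→n1 stop@n0
  join n7 pred n6: n6 stop@n0
  DF(n0)=∅
  DF(n1)={n1,n6,n7}
  DF(n2)={n4,n5}
  DF(n3)={n4,n5,n6}
  DF(n4)={n1,n7}
  DF(n5)=∅
  DF(n6)={n7}
  DF(n7)=∅

φ for r: defs {n0,n1,n5,n6}
  DF⁺ = {n1,n6,n7}

Answer: ["n1", "n6", "n7"]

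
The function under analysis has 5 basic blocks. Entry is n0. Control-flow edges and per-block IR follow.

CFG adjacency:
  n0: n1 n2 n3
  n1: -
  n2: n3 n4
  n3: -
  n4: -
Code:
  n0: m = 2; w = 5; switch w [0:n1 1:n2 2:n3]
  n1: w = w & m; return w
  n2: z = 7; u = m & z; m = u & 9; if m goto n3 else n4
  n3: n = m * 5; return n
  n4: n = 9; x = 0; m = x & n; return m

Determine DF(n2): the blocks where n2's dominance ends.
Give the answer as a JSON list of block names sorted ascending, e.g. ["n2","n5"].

Answer: ["n3"]

Working:
idom tree: n1←n0 n2←n0 n3←n0 n4←n2
Join-block Dom:
  n3: preds {n0,n2}: {n0} ∩ {n0,n2} = {n0}; idom=n0

DF derivation:
  n3←n0: walk · to n0
  n3←n2: walk n2 to n0
  n0: DF=∅
  n1: DF=∅
  n2: DF={n3}
  n3: DF=∅
  n4: DF=∅

DF(n2) = ["n3"]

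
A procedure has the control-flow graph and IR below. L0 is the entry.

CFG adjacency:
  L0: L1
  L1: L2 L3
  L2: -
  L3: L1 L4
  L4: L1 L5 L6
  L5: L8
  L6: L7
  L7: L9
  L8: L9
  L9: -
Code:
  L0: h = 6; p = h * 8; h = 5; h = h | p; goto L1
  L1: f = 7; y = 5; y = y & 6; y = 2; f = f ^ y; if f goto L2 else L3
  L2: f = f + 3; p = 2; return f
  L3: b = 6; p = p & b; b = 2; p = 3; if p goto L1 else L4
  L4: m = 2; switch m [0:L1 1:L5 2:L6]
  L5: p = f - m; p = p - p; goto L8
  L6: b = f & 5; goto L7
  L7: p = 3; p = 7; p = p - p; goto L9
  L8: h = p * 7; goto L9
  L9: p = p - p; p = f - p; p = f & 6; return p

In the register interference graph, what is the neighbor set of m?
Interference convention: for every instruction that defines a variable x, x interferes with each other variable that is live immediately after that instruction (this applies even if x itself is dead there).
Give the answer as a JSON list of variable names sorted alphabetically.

Per-block:
  L0: {h,p} / ∅
  L1: {f,y} / ∅
  L2: {f,p} / {f}
  L3: {b,p} / {p}
  L4: {m} / ∅
  L5: {p} / {f,m}
  L6: {b} / {f}
  L7: {p} / ∅
  L8: {h} / {p}
  L9: {p} / {f,p}

Liveness:
  live L0: ∅→{p}
  live L1: {p}→{f,p}
  live L2: {f}→∅
  live L3: {f,p}→{f,p}
  live L4: {f,p}→{f,m,p}
  live L5: {f,m}→{f,p}
  live L6: {f}→{f}
  live L7: {f}→{f,p}
  live L8: {f,p}→{f,p}
  live L9: {f,p}→∅

Conflict graph:
  b↔{f,p}
  f↔{b,h,m,p,y}
  h↔{f,p}
  m↔{f,p}
  p↔{b,f,h,m,y}
  y↔{f,p}

N(m) = ["f", "p"]

Answer: ["f", "p"]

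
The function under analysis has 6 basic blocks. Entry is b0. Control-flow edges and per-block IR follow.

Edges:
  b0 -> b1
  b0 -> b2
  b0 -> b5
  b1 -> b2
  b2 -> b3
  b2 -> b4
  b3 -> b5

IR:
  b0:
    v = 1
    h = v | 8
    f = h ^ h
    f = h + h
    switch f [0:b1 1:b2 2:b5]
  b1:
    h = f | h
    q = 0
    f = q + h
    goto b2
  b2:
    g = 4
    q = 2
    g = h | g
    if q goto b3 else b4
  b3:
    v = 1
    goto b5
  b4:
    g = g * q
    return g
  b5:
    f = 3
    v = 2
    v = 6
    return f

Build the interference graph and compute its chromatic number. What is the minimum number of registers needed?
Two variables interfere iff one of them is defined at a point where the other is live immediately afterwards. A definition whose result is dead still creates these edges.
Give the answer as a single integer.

Block summaries:
  b0 def {f,h,v} use ∅
  b1 def {f,h,q} use {f,h}
  b2 def {g,q} use {h}
  b3 def {v} use ∅
  b4 def {g} use {g,q}
  b5 def {f,v} use ∅

Live sets:
  b0 li=∅ lo={f,h}
  b1 li={f,h} lo={h}
  b2 li={h} lo={g,q}
  b3 li=∅ lo=∅
  b4 li={g,q} lo=∅
  b5 li=∅ lo=∅

Interfere edges:
  f: {h,v}
  g: {h,q}
  h: {f,g,q}
  q: {g,h}
  v: {f}

Colouring:
  clique {g,h,q} ⇒ need ≥ 3
  assign f→c1 g→c1 h→c0 q→c2 v→c0 — no edge inside a register ⇒ χ ≤ 3
  χ = 3

Answer: 3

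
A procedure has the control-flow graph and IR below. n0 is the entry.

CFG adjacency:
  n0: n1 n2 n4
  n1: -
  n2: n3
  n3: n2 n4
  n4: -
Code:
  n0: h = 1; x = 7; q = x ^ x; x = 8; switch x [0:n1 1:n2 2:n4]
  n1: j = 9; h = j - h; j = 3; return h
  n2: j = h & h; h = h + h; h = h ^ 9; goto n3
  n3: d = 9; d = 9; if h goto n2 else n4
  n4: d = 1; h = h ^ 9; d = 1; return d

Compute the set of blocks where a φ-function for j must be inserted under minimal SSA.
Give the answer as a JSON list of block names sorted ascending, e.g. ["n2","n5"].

idom tree: n1←n0 n2←n0 n3←n2 n4←n0
Join-block Dom:
  n2: preds {n0,n3}: {n0} ∩ {n0,n2,n3} = {n0}; idom=n0
  n4: preds {n0,n3}: {n0} ∩ {n0,n2,n3} = {n0}; idom=n0

DF walk-up:
  join n2 pred n0: · stop@n0
  join n2 pred n3: n3→n2 stop@n0
  join n4 pred n0: · stop@n0
  join n4 pred n3: n3→n2 stop@n0
  n0 → ∅
  n1 → ∅
  n2 → {n2,n4}
  n3 → {n2,n4}
  n4 → ∅

φ for j: defs {n1,n2}
  DF⁺ = {n2,n4}

Answer: ["n2", "n4"]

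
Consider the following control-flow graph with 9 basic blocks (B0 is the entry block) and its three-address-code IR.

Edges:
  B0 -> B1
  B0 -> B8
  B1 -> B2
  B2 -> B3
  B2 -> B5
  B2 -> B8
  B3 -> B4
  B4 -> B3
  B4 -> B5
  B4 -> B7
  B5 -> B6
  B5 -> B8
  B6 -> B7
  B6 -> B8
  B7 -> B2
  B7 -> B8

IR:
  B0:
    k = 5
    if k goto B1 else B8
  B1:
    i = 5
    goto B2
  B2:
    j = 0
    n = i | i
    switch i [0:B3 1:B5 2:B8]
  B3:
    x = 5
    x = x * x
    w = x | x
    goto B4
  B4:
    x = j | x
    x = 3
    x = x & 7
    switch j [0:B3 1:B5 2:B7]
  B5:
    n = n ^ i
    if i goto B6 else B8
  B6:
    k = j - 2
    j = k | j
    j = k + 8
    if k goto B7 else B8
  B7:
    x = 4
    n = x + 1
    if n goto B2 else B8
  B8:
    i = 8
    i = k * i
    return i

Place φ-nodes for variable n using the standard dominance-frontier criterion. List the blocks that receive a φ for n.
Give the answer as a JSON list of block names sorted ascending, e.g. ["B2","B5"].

Answer: ["B2", "B7", "B8"]

Analysis:
idom tree: B1←B0 B2←B1 B3←B2 B4←B3 B5←B2 B6←B5 B7←B2 B8←B0
Join-block Dom:
  B2: preds {B1,B7}: {B0,B1} ∩ {B0,B1,B2,B7} = {B0,B1}; idom=B1
  B3: preds {B2,B4}: {B0,B1,B2} ∩ {B0,B1,B2,B3,B4} = {B0,B1,B2}; idom=B2
  B5: preds {B2,B4}: {B0,B1,B2} ∩ {B0,B1,B2,B3,B4} = {B0,B1,B2}; idom=B2
  B7: preds {B4,B6}: {B0,B1,B2,B3,B4} ∩ {B0,B1,B2,B5,B6} = {B0,B1,B2}; idom=B2
  B8: preds {B0,B2,B5,B6,B7}: {B0} ∩ {B0,B1,B2} ∩ {B0,B1,B2,B5} ∩ {B0,B1,B2,B5,B6} ∩ {B0,B1,B2,B7} = {B0}; idom=B0

DF walk-up:
  B2←B1: walk · to B1
  B2←B7: walk B7→B2 to B1
  B3←B2: walk · to B2
  B3←B4: walk B4→B3 to B2
  B5←B2: walk · to B2
  B5←B4: walk B4→B3 to B2
  B7←B4: walk B4→B3 to B2
  B7←B6: walk B6→B5 to B2
  B8←B0: walk · to B0
  B8←B2: walk B2→B1 to B0
  B8←B5: walk B5→B2→B1 to B0
  B8←B6: walk B6→B5→B2→B1 to B0
  B8←B7: walk B7→B2→B1 to B0
  B0: DF=∅
  B1: DF={B8}
  B2: DF={B2,B8}
  B3: DF={B3,B5,B7}
  B4: DF={B3,B5,B7}
  B5: DF={B7,B8}
  B6: DF={B7,B8}
  B7: DF={B2,B8}
  B8: DF=∅

φ for n: defs {B2,B5,B7}
  DF⁺ = {B2,B7,B8}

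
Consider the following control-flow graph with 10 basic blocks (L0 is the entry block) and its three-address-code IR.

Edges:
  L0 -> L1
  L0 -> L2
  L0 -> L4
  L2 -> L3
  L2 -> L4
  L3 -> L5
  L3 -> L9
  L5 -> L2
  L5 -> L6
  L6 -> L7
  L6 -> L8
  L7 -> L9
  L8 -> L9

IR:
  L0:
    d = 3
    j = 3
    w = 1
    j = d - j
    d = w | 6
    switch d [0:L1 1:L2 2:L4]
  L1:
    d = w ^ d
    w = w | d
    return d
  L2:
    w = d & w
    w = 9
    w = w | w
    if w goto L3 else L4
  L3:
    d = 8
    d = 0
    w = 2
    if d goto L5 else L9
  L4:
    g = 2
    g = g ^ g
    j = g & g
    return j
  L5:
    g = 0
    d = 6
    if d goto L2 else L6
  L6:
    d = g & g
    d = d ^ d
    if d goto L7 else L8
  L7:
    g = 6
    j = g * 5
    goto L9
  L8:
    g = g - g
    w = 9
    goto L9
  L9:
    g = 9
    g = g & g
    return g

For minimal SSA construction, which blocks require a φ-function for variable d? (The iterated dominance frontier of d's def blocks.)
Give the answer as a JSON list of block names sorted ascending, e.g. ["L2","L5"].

Answer: ["L2", "L4", "L9"]

Working:
idom tree: L1←L0 L2←L0 L3←L2 L4←L0 L5←L3 L6←L5 L7←L6 L8←L6 L9←L3
Dom∩ at merges:
  L2: preds {L0,L5}: {L0} ∩ {L0,L2,L3,L5} = {L0}; idom=L0
  L4: preds {L0,L2}: {L0} ∩ {L0,L2} = {L0}; idom=L0
  L9: preds {L3,L7,L8}: {L0,L2,L3} ∩ {L0,L2,L3,L5,L6,L7} ∩ {L0,L2,L3,L5,L6,L8} = {L0,L2,L3}; idom=L3

DF derivation:
  join L2 pred L0: · stop@L0
  join L2 pred L5: L5→L3→L2 stop@L0
  join L4 pred L0: · stop@L0
  join L4 pred L2: L2 stop@L0
  join L9 pred L3: · stop@L3
  join L9 pred L7: L7→L6→L5 stop@L3
  join L9 pred L8: L8→L6→L5 stop@L3
  DF(L0)=∅
  DF(L1)=∅
  DF(L2)={L2,L4}
  DF(L3)={L2}
  DF(L4)=∅
  DF(L5)={L2,L9}
  DF(L6)={L9}
  DF(L7)={L9}
  DF(L8)={L9}
  DF(L9)=∅

φ for d: defs {L0,L1,L3,L5,L6}
  DF⁺ = {L2,L4,L9}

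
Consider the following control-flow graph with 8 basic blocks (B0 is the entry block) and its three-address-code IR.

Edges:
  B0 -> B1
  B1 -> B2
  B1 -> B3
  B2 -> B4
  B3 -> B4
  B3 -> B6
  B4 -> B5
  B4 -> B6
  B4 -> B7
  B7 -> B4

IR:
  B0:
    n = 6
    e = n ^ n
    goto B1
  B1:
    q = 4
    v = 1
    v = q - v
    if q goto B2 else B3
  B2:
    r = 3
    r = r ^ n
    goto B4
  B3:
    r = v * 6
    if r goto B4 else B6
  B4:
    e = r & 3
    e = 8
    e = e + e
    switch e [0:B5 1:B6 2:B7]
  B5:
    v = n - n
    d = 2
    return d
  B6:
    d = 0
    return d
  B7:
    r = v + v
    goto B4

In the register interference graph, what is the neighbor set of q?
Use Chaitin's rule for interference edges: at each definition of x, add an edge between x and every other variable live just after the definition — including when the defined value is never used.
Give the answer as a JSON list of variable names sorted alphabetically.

Answer: ["n", "v"]

Working:
def/use:
  B0 def {e,n} use ∅
  B1 def {q,v} use ∅
  B2 def {r} use {n}
  B3 def {r} use {v}
  B4 def {e} use {r}
  B5 def {d,v} use {n}
  B6 def {d} use ∅
  B7 def {r} use {v}

Liveness:
  B0 li=∅ lo={n}
  B1 li={n} lo={n,v}
  B2 li={n,v} lo={n,r,v}
  B3 li={n,v} lo={n,r,v}
  B4 li={n,r,v} lo={n,v}
  B5 li={n} lo=∅
  B6 li=∅ lo=∅
  B7 li={n,v} lo={n,r,v}

Conflict graph:
  d — ∅
  e — {n,v}
  n — {e,q,r,v}
  q — {n,v}
  r — {n,v}
  v — {e,n,q,r}

N(q) = ["n", "v"]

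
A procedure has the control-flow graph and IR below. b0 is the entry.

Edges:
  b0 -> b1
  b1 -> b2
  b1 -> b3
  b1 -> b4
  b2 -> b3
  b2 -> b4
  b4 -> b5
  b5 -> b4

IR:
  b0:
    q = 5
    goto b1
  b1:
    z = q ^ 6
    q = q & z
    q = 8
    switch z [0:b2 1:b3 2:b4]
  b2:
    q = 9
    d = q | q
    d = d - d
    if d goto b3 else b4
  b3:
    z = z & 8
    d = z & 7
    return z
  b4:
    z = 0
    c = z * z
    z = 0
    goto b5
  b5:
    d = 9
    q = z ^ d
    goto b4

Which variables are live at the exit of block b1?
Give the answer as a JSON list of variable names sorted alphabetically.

Answer: ["z"]

Working:
Block summaries:
  b0 def {q} use ∅
  b1 def {q,z} use {q}
  b2 def {d,q} use ∅
  b3 def {d,z} use {z}
  b4 def {c,z} use ∅
  b5 def {d,q} use {z}

Liveness:
  b0 li=∅ lo={q}
  b1 li={q} lo={z}
  b2 li={z} lo={z}
  b3 li={z} lo=∅
  b4 li=∅ lo={z}
  b5 li={z} lo=∅

live-out(b1) = ["z"]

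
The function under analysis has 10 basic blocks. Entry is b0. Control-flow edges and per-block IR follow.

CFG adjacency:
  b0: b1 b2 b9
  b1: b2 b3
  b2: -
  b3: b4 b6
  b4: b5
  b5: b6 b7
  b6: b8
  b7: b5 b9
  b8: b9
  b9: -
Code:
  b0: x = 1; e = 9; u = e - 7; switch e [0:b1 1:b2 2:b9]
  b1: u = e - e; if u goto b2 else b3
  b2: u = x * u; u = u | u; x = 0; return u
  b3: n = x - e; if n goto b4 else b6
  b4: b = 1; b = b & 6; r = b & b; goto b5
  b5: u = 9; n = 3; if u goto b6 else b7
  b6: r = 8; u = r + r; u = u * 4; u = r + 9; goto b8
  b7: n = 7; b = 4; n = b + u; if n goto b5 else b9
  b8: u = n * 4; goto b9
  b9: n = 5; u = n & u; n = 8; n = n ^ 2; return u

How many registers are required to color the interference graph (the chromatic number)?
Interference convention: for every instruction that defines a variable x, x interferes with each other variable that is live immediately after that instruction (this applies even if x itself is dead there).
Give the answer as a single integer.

def/use:
  b0: {e,u,x} / ∅
  b1: {u} / {e}
  b2: {u,x} / {u,x}
  b3: {n} / {e,x}
  b4: {b,r} / ∅
  b5: {n,u} / ∅
  b6: {r,u} / ∅
  b7: {b,n} / {u}
  b8: {u} / {n}
  b9: {n,u} / {u}

Liveness:
  b0 li=∅ lo={e,u,x}
  b1 li={e,x} lo={e,u,x}
  b2 li={u,x} lo=∅
  b3 li={e,x} lo={n}
  b4 li=∅ lo=∅
  b5 li=∅ lo={n,u}
  b6 li={n} lo={n}
  b7 li={u} lo={u}
  b8 li={n} lo={u}
  b9 li={u} lo=∅

Interfere edges:
  b↔{u}
  e↔{u,x}
  n↔{r,u}
  r↔{n,u}
  u↔{b,e,n,r,x}
  x↔{e,u}

Chromatic number:
  {e,u,x} pairwise interfere (3-clique) ⇒ χ ≥ 3
  3-colouring: R0={u}  R1={b,e,n}  R2={r,x}
  χ = 3

Answer: 3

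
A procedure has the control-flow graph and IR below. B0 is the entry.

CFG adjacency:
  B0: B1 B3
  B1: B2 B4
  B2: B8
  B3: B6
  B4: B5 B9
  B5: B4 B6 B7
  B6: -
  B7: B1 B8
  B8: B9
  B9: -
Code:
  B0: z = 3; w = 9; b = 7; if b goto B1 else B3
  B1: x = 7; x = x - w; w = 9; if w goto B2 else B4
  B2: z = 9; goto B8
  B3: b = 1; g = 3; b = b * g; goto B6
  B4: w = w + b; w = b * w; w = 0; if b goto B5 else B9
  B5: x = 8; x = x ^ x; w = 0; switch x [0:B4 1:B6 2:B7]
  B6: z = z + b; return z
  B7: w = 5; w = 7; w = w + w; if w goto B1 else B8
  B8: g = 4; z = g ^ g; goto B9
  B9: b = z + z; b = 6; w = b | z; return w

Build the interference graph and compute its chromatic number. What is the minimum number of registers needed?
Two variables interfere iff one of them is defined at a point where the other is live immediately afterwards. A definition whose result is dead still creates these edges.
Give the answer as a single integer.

def/use:
  B0: {b,w,z} / ∅
  B1: {w,x} / {w}
  B2: {z} / ∅
  B3: {b,g} / ∅
  B4: {w} / {b,w}
  B5: {w,x} / ∅
  B6: {z} / {b,z}
  B7: {w} / ∅
  B8: {g,z} / ∅
  B9: {b,w} / {z}

Live sets:
  B0 li=∅ lo={b,w,z}
  B1 li={b,w,z} lo={b,w,z}
  B2 li=∅ lo=∅
  B3 li={z} lo={b,z}
  B4 li={b,w,z} lo={b,z}
  B5 li={b,z} lo={b,w,z}
  B6 li={b,z} lo=∅
  B7 li={b,z} lo={b,w,z}
  B8 li=∅ lo={z}
  B9 li={z} lo=∅

Interference:
  b — {g,w,x,z}
  g — {b,z}
  w — {b,x,z}
  x — {b,w,z}
  z — {b,g,w,x}

Colouring:
  clique {b,w,x,z} ⇒ need ≥ 4
  assign b→r0 g→r2 w→r2 x→r3 z→r1 — no edge inside a register ⇒ χ ≤ 4
  χ = 4

Answer: 4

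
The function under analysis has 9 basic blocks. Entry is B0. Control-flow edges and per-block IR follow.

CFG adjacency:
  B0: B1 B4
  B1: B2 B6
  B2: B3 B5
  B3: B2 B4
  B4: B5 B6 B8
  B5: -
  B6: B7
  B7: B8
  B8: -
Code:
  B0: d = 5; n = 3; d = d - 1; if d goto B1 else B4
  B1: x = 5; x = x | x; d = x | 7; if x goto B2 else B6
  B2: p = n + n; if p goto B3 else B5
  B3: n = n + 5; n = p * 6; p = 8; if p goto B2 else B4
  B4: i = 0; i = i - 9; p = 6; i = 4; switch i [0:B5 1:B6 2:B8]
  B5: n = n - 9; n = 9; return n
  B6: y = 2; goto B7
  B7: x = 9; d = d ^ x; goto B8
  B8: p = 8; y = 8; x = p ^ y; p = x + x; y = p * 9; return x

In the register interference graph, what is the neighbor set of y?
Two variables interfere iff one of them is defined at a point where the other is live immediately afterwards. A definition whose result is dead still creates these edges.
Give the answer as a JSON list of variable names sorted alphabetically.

Per-block:
  B0: {d,n} / ∅
  B1: {d,x} / ∅
  B2: {p} / {n}
  B3: {n,p} / {n,p}
  B4: {i,p} / ∅
  B5: {n} / {n}
  B6: {y} / ∅
  B7: {d,x} / {d}
  B8: {p,x,y} / ∅

Backward fixpoint:
  B0: in=∅ out={d,n}
  B1: in={n} out={d,n}
  B2: in={d,n} out={d,n,p}
  B3: in={d,n,p} out={d,n}
  B4: in={d,n} out={d,n}
  B5: in={n} out=∅
  B6: in={d} out={d}
  B7: in={d} out=∅
  B8: in=∅ out=∅

Interfere edges:
  d↔{i,n,p,x,y}
  i↔{d,n}
  n↔{d,i,p,x}
  p↔{d,n,x,y}
  x↔{d,n,p,y}
  y↔{d,p,x}

N(y) = ["d", "p", "x"]

Answer: ["d", "p", "x"]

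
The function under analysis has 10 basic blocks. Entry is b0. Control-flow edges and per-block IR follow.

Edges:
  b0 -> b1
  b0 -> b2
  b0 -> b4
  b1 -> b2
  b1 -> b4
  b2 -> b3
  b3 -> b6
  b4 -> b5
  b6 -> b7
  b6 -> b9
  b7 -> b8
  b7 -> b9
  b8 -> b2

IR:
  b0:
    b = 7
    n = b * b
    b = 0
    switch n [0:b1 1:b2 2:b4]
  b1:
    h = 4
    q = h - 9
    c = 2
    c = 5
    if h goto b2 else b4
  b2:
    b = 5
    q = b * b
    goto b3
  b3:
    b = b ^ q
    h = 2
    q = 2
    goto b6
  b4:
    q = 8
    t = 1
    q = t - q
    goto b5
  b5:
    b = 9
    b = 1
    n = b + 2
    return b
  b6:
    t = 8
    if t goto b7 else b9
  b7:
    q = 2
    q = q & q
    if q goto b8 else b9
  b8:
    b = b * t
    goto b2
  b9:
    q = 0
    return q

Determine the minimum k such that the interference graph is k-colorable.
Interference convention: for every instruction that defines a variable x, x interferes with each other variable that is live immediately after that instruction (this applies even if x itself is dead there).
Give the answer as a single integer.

Answer: 3

Derivation:
def/use:
  b0: def={b,n} ue=∅
  b1: def={c,h,q} ue=∅
  b2: def={b,q} ue=∅
  b3: def={b,h,q} ue={b,q}
  b4: def={q,t} ue=∅
  b5: def={b,n} ue=∅
  b6: def={t} ue=∅
  b7: def={q} ue=∅
  b8: def={b} ue={b,t}
  b9: def={q} ue=∅

Backward fixpoint:
  b0 li=∅ lo=∅
  b1 li=∅ lo=∅
  b2 li=∅ lo={b,q}
  b3 li={b,q} lo={b}
  b4 li=∅ lo=∅
  b5 li=∅ lo=∅
  b6 li={b} lo={b,t}
  b7 li={b,t} lo={b,t}
  b8 li={b,t} lo=∅
  b9 li=∅ lo=∅

Interfere edges:
  b — {h,n,q,t}
  c — {h}
  h — {b,c,q}
  n — {b}
  q — {b,h,t}
  t — {b,q}

Registers:
  lower bound: {b,h,q} mutually conflict ⇒ χ ≥ 3
  3-colouring: R0={b,c}  R1={h,n,t}  R2={q}
  χ = 3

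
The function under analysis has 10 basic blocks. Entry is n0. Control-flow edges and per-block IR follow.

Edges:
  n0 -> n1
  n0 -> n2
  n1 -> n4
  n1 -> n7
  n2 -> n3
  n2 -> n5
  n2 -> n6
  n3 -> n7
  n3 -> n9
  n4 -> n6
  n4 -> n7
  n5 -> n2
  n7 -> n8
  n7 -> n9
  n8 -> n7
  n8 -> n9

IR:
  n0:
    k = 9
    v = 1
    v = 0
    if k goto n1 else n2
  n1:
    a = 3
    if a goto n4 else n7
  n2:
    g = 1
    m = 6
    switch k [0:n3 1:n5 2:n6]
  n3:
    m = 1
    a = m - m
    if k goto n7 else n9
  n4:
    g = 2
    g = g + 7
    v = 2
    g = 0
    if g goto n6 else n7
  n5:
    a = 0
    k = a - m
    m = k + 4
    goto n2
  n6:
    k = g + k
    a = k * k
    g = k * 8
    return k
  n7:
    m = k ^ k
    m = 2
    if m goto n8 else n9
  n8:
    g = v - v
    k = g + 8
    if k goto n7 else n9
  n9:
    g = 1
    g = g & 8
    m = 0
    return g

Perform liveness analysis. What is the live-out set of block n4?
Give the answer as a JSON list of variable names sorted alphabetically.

def/use:
  n0 def {k,v} use ∅
  n1 def {a} use ∅
  n2 def {g,m} use {k}
  n3 def {a,m} use {k}
  n4 def {g,v} use ∅
  n5 def {a,k,m} use {m}
  n6 def {a,g,k} use {g,k}
  n7 def {m} use {k}
  n8 def {g,k} use {v}
  n9 def {g,m} use ∅

Live sets:
  n0: in=∅ out={k,v}
  n1: in={k,v} out={k,v}
  n2: in={k,v} out={g,k,m,v}
  n3: in={k,v} out={k,v}
  n4: in={k} out={g,k,v}
  n5: in={m,v} out={k,v}
  n6: in={g,k} out=∅
  n7: in={k,v} out={v}
  n8: in={v} out={k,v}
  n9: in=∅ out=∅

live-out(n4) = ["g", "k", "v"]

Answer: ["g", "k", "v"]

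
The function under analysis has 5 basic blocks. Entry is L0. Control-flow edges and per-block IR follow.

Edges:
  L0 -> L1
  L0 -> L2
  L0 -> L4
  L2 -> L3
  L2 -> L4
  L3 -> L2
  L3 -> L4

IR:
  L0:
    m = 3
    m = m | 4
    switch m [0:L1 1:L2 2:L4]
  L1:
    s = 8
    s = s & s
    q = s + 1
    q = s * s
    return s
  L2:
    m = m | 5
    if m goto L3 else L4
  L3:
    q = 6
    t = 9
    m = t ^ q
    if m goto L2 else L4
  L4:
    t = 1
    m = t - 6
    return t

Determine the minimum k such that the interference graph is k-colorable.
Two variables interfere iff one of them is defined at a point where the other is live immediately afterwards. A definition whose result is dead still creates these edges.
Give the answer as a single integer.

Per-block:
  L0: {m} / ∅
  L1: {q,s} / ∅
  L2: {m} / {m}
  L3: {m,q,t} / ∅
  L4: {m,t} / ∅

Live sets:
  live L0: ∅→{m}
  live L1: ∅→∅
  live L2: {m}→∅
  live L3: ∅→{m}
  live L4: ∅→∅

Interfere edges:
  m: {t}
  q: {s,t}
  s: {q}
  t: {m,q}

Colouring:
  {m,t} pairwise interfere (2-clique) ⇒ χ ≥ 2
  2-colouring: R0={m,q}  R1={s,t}
  χ = 2

Answer: 2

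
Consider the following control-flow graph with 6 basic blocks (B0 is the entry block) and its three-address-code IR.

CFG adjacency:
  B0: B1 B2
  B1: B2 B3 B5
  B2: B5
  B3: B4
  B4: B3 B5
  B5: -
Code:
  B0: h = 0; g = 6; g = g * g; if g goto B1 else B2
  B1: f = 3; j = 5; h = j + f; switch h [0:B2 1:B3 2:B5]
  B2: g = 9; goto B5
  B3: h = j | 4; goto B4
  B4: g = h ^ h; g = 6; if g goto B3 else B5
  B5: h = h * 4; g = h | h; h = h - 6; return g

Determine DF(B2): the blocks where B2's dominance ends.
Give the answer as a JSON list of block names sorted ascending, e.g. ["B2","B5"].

idom tree: B1←B0 B2←B0 B3←B1 B4←B3 B5←B0
Dom at joins:
  B2: preds {B0,B1}: {B0} ∩ {B0,B1} = {B0}; idom=B0
  B3: preds {B1,B4}: {B0,B1} ∩ {B0,B1,B3,B4} = {B0,B1}; idom=B1
  B5: preds {B1,B2,B4}: {B0,B1} ∩ {B0,B2} ∩ {B0,B1,B3,B4} = {B0}; idom=B0

DF derivation:
  B2←B0: walk · to B0
  B2←B1: walk B1 to B0
  B3←B1: walk · to B1
  B3←B4: walk B4→B3 to B1
  B5←B1: walk B1 to B0
  B5←B2: walk B2 to B0
  B5←B4: walk B4→B3→B1 to B0
  B0 → ∅
  B1 → {B2,B5}
  B2 → {B5}
  B3 → {B3,B5}
  B4 → {B3,B5}
  B5 → ∅

DF(B2) = ["B5"]

Answer: ["B5"]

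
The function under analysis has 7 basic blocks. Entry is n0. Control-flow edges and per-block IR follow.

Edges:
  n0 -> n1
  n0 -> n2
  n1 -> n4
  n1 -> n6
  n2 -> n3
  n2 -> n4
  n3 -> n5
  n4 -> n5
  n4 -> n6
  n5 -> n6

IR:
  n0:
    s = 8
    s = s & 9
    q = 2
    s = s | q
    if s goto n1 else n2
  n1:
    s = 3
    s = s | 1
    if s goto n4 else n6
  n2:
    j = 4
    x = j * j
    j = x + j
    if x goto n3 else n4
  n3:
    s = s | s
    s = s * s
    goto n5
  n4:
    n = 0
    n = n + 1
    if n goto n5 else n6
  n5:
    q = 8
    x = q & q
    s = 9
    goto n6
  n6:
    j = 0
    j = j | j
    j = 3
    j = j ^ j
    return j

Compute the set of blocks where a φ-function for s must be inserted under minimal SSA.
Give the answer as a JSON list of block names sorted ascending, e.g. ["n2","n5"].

Answer: ["n4", "n5", "n6"]

Derivation:
idom tree: n1←n0 n2←n0 n3←n2 n4←n0 n5←n0 n6←n0
Join-block Dom:
  n4: preds {n1,n2}: {n0,n1} ∩ {n0,n2} = {n0}; idom=n0
  n5: preds {n3,n4}: {n0,n2,n3} ∩ {n0,n4} = {n0}; idom=n0
  n6: preds {n1,n4,n5}: {n0,n1} ∩ {n0,n4} ∩ {n0,n5} = {n0}; idom=n0

DF walk-up:
  join n4 pred n1: n1 stop@n0
  join n4 pred n2: n2 stop@n0
  join n5 pred n3: n3→n2 stop@n0
  join n5 pred n4: n4 stop@n0
  join n6 pred n1: n1 stop@n0
  join n6 pred n4: n4 stop@n0
  join n6 pred n5: n5 stop@n0
  DF(n0)=∅
  DF(n1)={n4,n6}
  DF(n2)={n4,n5}
  DF(n3)={n5}
  DF(n4)={n5,n6}
  DF(n5)={n6}
  DF(n6)=∅

φ for s: defs {n0,n1,n3,n5}
  DF⁺ = {n4,n5,n6}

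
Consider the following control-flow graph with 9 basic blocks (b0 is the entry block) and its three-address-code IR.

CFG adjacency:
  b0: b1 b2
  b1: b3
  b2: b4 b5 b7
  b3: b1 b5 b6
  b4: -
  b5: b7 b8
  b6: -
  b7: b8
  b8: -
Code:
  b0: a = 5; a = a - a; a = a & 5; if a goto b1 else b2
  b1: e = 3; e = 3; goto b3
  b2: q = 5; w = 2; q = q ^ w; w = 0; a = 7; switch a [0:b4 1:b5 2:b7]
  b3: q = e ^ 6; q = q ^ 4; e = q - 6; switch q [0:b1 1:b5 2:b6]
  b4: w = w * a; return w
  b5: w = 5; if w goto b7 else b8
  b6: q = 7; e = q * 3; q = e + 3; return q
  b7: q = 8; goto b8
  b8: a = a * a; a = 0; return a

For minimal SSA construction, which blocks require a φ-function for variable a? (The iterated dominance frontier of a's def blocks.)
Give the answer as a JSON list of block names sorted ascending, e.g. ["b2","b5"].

Answer: ["b5", "b7", "b8"]

Working:
idom tree: b1←b0 b2←b0 b3←b1 b4←b2 b5←b0 b6←b3 b7←b0 b8←b0
Dom at joins:
  b1: preds {b0,b3}: {b0} ∩ {b0,b1,b3} = {b0}; idom=b0
  b5: preds {b2,b3}: {b0,b2} ∩ {b0,b1,b3} = {b0}; idom=b0
  b7: preds {b2,b5}: {b0,b2} ∩ {b0,b5} = {b0}; idom=b0
  b8: preds {b5,b7}: {b0,b5} ∩ {b0,b7} = {b0}; idom=b0

DF walk-up:
  join b1 pred b0: · stop@b0
  join b1 pred b3: b3→b1 stop@b0
  join b5 pred b2: b2 stop@b0
  join b5 pred b3: b3→b1 stop@b0
  join b7 pred b2: b2 stop@b0
  join b7 pred b5: b5 stop@b0
  join b8 pred b5: b5 stop@b0
  join b8 pred b7: b7 stop@b0
  b0: DF=∅
  b1: DF={b1,b5}
  b2: DF={b5,b7}
  b3: DF={b1,b5}
  b4: DF=∅
  b5: DF={b7,b8}
  b6: DF=∅
  b7: DF={b8}
  b8: DF=∅

φ for a: defs {b0,b2,b8}
  DF⁺ = {b5,b7,b8}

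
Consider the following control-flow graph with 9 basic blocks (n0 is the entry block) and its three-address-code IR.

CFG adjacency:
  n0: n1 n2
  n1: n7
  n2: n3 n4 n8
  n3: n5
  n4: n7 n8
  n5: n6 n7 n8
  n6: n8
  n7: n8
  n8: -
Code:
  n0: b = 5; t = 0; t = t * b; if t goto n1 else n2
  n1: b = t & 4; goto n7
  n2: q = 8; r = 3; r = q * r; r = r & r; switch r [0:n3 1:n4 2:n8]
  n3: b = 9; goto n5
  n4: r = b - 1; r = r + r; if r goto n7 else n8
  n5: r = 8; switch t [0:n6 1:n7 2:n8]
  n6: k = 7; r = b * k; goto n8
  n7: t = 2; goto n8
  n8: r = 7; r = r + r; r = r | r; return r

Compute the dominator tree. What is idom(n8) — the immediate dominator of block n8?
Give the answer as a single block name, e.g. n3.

Answer: n0

Working:
idom tree: n1←n0 n2←n0 n3←n2 n4←n2 n5←n3 n6←n5 n7←n0 n8←n0
Dom at joins:
  n7: preds {n1,n4,n5}: {n0,n1} ∩ {n0,n2,n4} ∩ {n0,n2,n3,n5} = {n0}; idom=n0
  n8: preds {n2,n4,n5,n6,n7}: {n0,n2} ∩ {n0,n2,n4} ∩ {n0,n2,n3,n5} ∩ {n0,n2,n3,n5,n6} ∩ {n0,n7} = {n0}; idom=n0

idom(n8) = n0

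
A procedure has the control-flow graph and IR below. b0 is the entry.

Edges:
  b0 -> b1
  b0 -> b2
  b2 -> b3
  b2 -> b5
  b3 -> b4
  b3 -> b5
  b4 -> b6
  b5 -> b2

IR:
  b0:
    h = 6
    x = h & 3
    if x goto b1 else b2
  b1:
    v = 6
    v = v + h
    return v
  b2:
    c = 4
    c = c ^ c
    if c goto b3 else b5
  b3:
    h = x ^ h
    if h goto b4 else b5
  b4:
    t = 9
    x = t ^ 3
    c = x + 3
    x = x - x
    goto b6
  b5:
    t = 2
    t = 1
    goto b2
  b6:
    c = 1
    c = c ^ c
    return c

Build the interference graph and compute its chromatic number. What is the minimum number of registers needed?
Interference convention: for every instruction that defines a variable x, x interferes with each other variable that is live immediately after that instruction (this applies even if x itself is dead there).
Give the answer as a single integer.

Block summaries:
  b0 def {h,x} use ∅
  b1 def {v} use {h}
  b2 def {c} use ∅
  b3 def {h} use {h,x}
  b4 def {c,t,x} use ∅
  b5 def {t} use ∅
  b6 def {c} use ∅

Liveness:
  b0: in=∅ out={h,x}
  b1: in={h} out=∅
  b2: in={h,x} out={h,x}
  b3: in={h,x} out={h,x}
  b4: in=∅ out=∅
  b5: in={h,x} out={h,x}
  b6: in=∅ out=∅

Interfere edges:
  c↔{h,x}
  h↔{c,t,v,x}
  t↔{h,x}
  v↔{h}
  x↔{c,h,t}

Colouring:
  clique {c,h,x} ⇒ need ≥ 3
  assign c→r2 h→r0 t→r2 v→r1 x→r1 — no edge inside a register ⇒ χ ≤ 3
  χ = 3

Answer: 3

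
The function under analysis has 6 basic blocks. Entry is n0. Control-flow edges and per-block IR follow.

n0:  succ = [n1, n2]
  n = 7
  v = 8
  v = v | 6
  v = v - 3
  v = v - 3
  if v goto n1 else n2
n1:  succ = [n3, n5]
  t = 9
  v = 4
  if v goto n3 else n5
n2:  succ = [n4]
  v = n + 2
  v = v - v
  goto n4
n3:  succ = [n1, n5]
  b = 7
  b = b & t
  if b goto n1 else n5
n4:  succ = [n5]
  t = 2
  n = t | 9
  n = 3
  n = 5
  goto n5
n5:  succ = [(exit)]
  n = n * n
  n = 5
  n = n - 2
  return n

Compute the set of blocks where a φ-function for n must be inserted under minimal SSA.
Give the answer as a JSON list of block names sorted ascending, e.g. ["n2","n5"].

idom tree: n1←n0 n2←n0 n3←n1 n4←n2 n5←n0
Join-block Dom:
  n1: preds {n0,n3}: {n0} ∩ {n0,n1,n3} = {n0}; idom=n0
  n5: preds {n1,n3,n4}: {n0,n1} ∩ {n0,n1,n3} ∩ {n0,n2,n4} = {n0}; idom=n0

Frontier:
  join n1 pred n0: · stop@n0
  join n1 pred n3: n3→n1 stop@n0
  join n5 pred n1: n1 stop@n0
  join n5 pred n3: n3→n1 stop@n0
  join n5 pred n4: n4→n2 stop@n0
  DF(n0)=∅
  DF(n1)={n1,n5}
  DF(n2)={n5}
  DF(n3)={n1,n5}
  DF(n4)={n5}
  DF(n5)=∅

φ for n: defs {n0,n4,n5}
  DF⁺ = {n5}

Answer: ["n5"]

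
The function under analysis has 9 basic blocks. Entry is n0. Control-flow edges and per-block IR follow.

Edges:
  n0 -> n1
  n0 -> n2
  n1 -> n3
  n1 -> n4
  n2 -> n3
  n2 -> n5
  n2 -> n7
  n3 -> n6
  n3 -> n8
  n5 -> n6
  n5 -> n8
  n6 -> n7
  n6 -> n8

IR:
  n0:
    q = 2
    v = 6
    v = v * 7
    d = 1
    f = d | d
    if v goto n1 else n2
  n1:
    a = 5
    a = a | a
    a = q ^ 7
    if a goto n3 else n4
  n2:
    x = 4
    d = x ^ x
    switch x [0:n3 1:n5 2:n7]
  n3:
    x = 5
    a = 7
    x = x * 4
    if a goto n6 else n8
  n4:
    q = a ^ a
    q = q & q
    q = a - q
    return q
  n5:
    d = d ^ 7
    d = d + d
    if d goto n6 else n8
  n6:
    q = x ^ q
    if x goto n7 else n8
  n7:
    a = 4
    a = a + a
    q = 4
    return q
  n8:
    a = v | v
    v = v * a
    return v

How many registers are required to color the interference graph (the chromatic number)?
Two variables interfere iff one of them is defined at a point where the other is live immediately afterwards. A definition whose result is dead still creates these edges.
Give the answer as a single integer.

Answer: 4

Analysis:
Block summaries:
  n0: {d,f,q,v} / ∅
  n1: {a} / {q}
  n2: {d,x} / ∅
  n3: {a,x} / ∅
  n4: {q} / {a}
  n5: {d} / {d}
  n6: {q} / {q,x}
  n7: {a,q} / ∅
  n8: {a,v} / {v}

Backward fixpoint:
  n0: in=∅ out={q,v}
  n1: in={q,v} out={a,q,v}
  n2: in={q,v} out={d,q,v,x}
  n3: in={q,v} out={q,v,x}
  n4: in={a} out=∅
  n5: in={d,q,v,x} out={q,v,x}
  n6: in={q,v,x} out={v}
  n7: in=∅ out=∅
  n8: in={v} out=∅

Interfere edges:
  a — {q,v,x}
  d — {q,v,x}
  f — {q,v}
  q — {a,d,f,v,x}
  v — {a,d,f,q,x}
  x — {a,d,q,v}

Registers:
  {a,q,v,x} pairwise interfere (4-clique) ⇒ χ ≥ 4
  4-colouring: R0={q}  R1={v}  R2={f,x}  R3={a,d}
  χ = 4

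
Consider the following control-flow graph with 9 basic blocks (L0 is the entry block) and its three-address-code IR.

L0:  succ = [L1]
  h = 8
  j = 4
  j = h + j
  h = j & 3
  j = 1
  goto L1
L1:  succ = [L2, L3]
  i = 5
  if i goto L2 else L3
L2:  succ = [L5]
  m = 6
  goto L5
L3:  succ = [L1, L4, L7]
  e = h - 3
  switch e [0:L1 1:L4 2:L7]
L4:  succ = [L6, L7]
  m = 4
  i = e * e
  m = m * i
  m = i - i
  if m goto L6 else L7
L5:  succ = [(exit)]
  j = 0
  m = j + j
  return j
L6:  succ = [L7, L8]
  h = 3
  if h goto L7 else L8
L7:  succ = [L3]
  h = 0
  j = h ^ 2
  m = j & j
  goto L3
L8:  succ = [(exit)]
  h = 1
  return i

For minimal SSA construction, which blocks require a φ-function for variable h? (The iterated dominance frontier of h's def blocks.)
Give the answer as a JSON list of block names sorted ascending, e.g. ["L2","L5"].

Answer: ["L1", "L3", "L7"]

Working:
idom tree: L1←L0 L2←L1 L3←L1 L4←L3 L5←L2 L6←L4 L7←L3 L8←L6
Dom at joins:
  L1: preds {L0,L3}: {L0} ∩ {L0,L1,L3} = {L0}; idom=L0
  L3: preds {L1,L7}: {L0,L1} ∩ {L0,L1,L3,L7} = {L0,L1}; idom=L1
  L7: preds {L3,L4,L6}: {L0,L1,L3} ∩ {L0,L1,L3,L4} ∩ {L0,L1,L3,L4,L6} = {L0,L1,L3}; idom=L3

DF derivation:
  join L1 pred L0: · stop@L0
  join L1 pred L3: L3→L1 stop@L0
  join L3 pred L1: · stop@L1
  join L3 pred L7: L7→L3 stop@L1
  join L7 pred L3: · stop@L3
  join L7 pred L4: L4 stop@L3
  join L7 pred L6: L6→L4 stop@L3
  L0 → ∅
  L1 → {L1}
  L2 → ∅
  L3 → {L1,L3}
  L4 → {L7}
  L5 → ∅
  L6 → {L7}
  L7 → {L3}
  L8 → ∅

φ for h: defs {L0,L6,L7,L8}
  DF⁺ = {L1,L3,L7}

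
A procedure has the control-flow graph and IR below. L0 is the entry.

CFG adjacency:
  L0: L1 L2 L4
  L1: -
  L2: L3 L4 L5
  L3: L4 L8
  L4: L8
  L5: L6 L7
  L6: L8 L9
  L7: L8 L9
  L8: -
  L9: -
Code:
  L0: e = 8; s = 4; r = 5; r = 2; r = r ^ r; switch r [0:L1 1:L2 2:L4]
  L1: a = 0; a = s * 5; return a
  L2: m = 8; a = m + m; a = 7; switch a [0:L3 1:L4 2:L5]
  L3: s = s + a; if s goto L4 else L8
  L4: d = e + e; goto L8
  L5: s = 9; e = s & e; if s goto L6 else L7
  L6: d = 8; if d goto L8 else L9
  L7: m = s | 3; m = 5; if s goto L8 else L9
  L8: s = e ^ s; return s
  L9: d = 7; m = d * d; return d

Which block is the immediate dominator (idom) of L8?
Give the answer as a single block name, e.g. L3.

Answer: L0

Derivation:
idom tree: L1←L0 L2←L0 L3←L2 L4←L0 L5←L2 L6←L5 L7←L5 L8←L0 L9←L5
Join-block Dom:
  L4: preds {L0,L2,L3}: {L0} ∩ {L0,L2} ∩ {L0,L2,L3} = {L0}; idom=L0
  L8: preds {L3,L4,L6,L7}: {L0,L2,L3} ∩ {L0,L4} ∩ {L0,L2,L5,L6} ∩ {L0,L2,L5,L7} = {L0}; idom=L0
  L9: preds {L6,L7}: {L0,L2,L5,L6} ∩ {L0,L2,L5,L7} = {L0,L2,L5}; idom=L5

idom(L8) = L0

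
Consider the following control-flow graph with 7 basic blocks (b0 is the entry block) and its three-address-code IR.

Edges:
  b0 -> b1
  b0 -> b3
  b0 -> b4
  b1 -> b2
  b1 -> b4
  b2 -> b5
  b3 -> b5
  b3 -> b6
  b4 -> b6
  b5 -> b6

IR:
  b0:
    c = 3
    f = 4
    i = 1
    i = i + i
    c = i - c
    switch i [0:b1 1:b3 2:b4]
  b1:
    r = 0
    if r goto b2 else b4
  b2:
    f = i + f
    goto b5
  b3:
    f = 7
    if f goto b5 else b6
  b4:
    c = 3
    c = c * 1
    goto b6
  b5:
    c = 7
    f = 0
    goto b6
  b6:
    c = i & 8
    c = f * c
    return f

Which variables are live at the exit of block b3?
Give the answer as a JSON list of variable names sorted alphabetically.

Answer: ["f", "i"]

Working:
def/use:
  b0: def={c,f,i} ue=∅
  b1: def={r} ue=∅
  b2: def={f} ue={f,i}
  b3: def={f} ue=∅
  b4: def={c} ue=∅
  b5: def={c,f} ue=∅
  b6: def={c} ue={f,i}

Live sets:
  b0 li=∅ lo={f,i}
  b1 li={f,i} lo={f,i}
  b2 li={f,i} lo={i}
  b3 li={i} lo={f,i}
  b4 li={f,i} lo={f,i}
  b5 li={i} lo={f,i}
  b6 li={f,i} lo=∅

live-out(b3) = ["f", "i"]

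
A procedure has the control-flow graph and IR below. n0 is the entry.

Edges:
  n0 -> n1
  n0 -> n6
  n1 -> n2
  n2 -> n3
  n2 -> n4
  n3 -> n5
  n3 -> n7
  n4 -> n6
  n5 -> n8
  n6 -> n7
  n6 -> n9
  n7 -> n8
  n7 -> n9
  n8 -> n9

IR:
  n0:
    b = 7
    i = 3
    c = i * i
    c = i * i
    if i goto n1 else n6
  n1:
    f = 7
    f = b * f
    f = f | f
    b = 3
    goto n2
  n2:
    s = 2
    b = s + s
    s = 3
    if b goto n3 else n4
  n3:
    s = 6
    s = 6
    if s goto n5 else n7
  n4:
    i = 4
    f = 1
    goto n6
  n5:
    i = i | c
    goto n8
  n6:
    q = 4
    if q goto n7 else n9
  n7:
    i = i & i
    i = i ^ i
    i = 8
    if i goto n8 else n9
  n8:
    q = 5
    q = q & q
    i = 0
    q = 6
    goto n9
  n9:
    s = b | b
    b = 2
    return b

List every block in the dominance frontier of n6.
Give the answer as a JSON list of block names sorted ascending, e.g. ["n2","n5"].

idom tree: n1←n0 n2←n1 n3←n2 n4←n2 n5←n3 n6←n0 n7←n0 n8←n0 n9←n0
Dom∩ at merges:
  n6: preds {n0,n4}: {n0} ∩ {n0,n1,n2,n4} = {n0}; idom=n0
  n7: preds {n3,n6}: {n0,n1,n2,n3} ∩ {n0,n6} = {n0}; idom=n0
  n8: preds {n5,n7}: {n0,n1,n2,n3,n5} ∩ {n0,n7} = {n0}; idom=n0
  n9: preds {n6,n7,n8}: {n0,n6} ∩ {n0,n7} ∩ {n0,n8} = {n0}; idom=n0

DF walk-up:
  n6←n0: walk · to n0
  n6←n4: walk n4→n2→n1 to n0
  n7←n3: walk n3→n2→n1 to n0
  n7←n6: walk n6 to n0
  n8←n5: walk n5→n3→n2→n1 to n0
  n8←n7: walk n7 to n0
  n9←n6: walk n6 to n0
  n9←n7: walk n7 to n0
  n9←n8: walk n8 to n0
  DF(n0)=∅
  DF(n1)={n6,n7,n8}
  DF(n2)={n6,n7,n8}
  DF(n3)={n7,n8}
  DF(n4)={n6}
  DF(n5)={n8}
  DF(n6)={n7,n9}
  DF(n7)={n8,n9}
  DF(n8)={n9}
  DF(n9)=∅

DF(n6) = ["n7", "n9"]

Answer: ["n7", "n9"]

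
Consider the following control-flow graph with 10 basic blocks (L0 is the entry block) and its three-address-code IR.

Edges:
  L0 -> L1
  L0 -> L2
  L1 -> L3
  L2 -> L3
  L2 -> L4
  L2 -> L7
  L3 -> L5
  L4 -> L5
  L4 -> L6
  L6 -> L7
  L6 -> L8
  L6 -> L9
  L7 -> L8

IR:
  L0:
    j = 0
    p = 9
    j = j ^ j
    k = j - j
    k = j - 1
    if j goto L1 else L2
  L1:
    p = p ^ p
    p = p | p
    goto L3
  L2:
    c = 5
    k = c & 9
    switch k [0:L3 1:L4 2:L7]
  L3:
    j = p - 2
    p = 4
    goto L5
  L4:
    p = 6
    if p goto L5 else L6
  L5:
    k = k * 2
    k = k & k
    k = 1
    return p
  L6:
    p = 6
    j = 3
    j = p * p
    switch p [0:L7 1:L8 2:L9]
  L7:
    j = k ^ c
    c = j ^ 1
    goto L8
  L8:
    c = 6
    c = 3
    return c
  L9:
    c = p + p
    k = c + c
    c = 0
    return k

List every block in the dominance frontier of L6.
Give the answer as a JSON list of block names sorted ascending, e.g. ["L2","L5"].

idom tree: L1←L0 L2←L0 L3←L0 L4←L2 L5←L0 L6←L4 L7←L2 L8←L2 L9←L6
Dom at joins:
  L3: preds {L1,L2}: {L0,L1} ∩ {L0,L2} = {L0}; idom=L0
  L5: preds {L3,L4}: {L0,L3} ∩ {L0,L2,L4} = {L0}; idom=L0
  L7: preds {L2,L6}: {L0,L2} ∩ {L0,L2,L4,L6} = {L0,L2}; idom=L2
  L8: preds {L6,L7}: {L0,L2,L4,L6} ∩ {L0,L2,L7} = {L0,L2}; idom=L2

DF walk-up:
  join L3 pred L1: L1 stop@L0
  join L3 pred L2: L2 stop@L0
  join L5 pred L3: L3 stop@L0
  join L5 pred L4: L4→L2 stop@L0
  join L7 pred L2: · stop@L2
  join L7 pred L6: L6→L4 stop@L2
  join L8 pred L6: L6→L4 stop@L2
  join L8 pred L7: L7 stop@L2
  L0 → ∅
  L1 → {L3}
  L2 → {L3,L5}
  L3 → {L5}
  L4 → {L5,L7,L8}
  L5 → ∅
  L6 → {L7,L8}
  L7 → {L8}
  L8 → ∅
  L9 → ∅

DF(L6) = ["L7", "L8"]

Answer: ["L7", "L8"]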